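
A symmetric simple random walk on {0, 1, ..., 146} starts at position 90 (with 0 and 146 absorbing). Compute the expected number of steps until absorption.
E[τ | X_0 = 90] = 5040

Let v_k = E[τ | X_0 = k]. Boundary: v_0 = v_146 = 0. Recurrence: v_k = 1 + (v_{k-1} + v_{k+1})/2 for 1 ≤ k ≤ 145. The particular solution to v_k − (v_{k-1} + v_{k+1})/2 = 1 is v_k = −k^2. Adding homogeneous solution A + B k and matching boundaries gives v_k = k (146 − k). Substituting k = 90: v_90 = 90 · 56 = 5040.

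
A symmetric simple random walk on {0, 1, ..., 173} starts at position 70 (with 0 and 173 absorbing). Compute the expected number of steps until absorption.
E[τ | X_0 = 70] = 7210

Let v_k = E[τ | X_0 = k]. Boundary: v_0 = v_173 = 0. Recurrence: v_k = 1 + (v_{k-1} + v_{k+1})/2 for 1 ≤ k ≤ 172. The particular solution to v_k − (v_{k-1} + v_{k+1})/2 = 1 is v_k = −k^2. Adding homogeneous solution A + B k and matching boundaries gives v_k = k (173 − k). Substituting k = 70: v_70 = 70 · 103 = 7210.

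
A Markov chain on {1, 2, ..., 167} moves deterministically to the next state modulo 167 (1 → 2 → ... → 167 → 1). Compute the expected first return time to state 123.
E[T_123 | X_0 = 123] = 167

The chain cycles deterministically, so starting at state 123 it returns in exactly 167 steps. Equivalently, the stationary distribution is uniform π_j = 1/167 for every state j, so by Kac's formula E[T_123] = 1/π_123 = 167.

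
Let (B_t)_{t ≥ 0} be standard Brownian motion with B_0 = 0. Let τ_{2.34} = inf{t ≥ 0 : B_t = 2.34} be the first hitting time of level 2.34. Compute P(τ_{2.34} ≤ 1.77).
P(τ_{2.34} ≤ 1.77) = 2(1 − Φ(2.34/√1.77)) = 2(1 − Φ(1.7589)) ≈ 0.0786

By the reflection principle for standard BM, P(τ_b ≤ t) = 2 · P(B_t ≥ b). Since B_t ~ N(0, t), P(B_t ≥ 2.34) = 1 − Φ(2.34/√t) = 1 − Φ(2.34/√1.77) = 1 − Φ(1.7589) ≈ 0.03930. Doubling: P(τ_{2.34} ≤ 1.77) ≈ 2 · 0.03930 = 0.07860 ≈ 0.0786.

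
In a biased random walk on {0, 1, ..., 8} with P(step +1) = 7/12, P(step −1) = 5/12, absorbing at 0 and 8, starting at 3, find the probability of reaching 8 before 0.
P(hit 8 before 0) = (1 − (5/7)^3) / (1 − (5/7)^8) = 1831963/2687088

Let u_k denote P(reach 8 before 0 | start at k). Boundary: u_0 = 0, u_8 = 1. Recurrence: u_k = 7/12·u_{k+1} + 5/12·u_{k-1} for 1 ≤ k ≤ 7. Try u_k = A + B·r^k with r = q/p = (5/12)/(7/12) = 5/7. Substitution satisfies the recurrence; boundary conditions give:
  u_k = (1 − r^k) / (1 − r^N) = (1 − (5/7)^3) / (1 − (5/7)^8) = 1831963/2687088.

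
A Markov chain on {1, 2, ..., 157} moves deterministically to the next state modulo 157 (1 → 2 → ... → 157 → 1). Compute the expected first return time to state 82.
E[T_82 | X_0 = 82] = 157

The chain cycles deterministically, so starting at state 82 it returns in exactly 157 steps. Equivalently, the stationary distribution is uniform π_j = 1/157 for every state j, so by Kac's formula E[T_82] = 1/π_82 = 157.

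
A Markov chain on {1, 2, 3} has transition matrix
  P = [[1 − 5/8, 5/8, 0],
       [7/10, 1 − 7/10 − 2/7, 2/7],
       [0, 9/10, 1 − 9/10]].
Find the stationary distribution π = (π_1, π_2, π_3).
π = (1764/3839, 1575/3839, 500/3839)

This is a birth-death chain on three states, which satisfies detailed balance: π_1 · P_{12} = π_2 · P_{21} and π_2 · P_{23} = π_3 · P_{32}.
From π_1 · 5/8 = π_2 · 7/10: π_2/π_1 = (5/8)/(7/10) = 25/28.
From π_2 · 2/7 = π_3 · 9/10: π_3/π_2 = (2/7)/(9/10) = 20/63.
Take π_1 proportional to 1; then unnormalized π = (1, 25/28, 125/441). Normalize by dividing by the sum 3839/1764:
  π = (1764/3839, 1575/3839, 500/3839).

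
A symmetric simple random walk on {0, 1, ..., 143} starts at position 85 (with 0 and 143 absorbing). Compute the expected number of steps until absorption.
E[τ | X_0 = 85] = 4930

Let v_k = E[τ | X_0 = k]. Boundary: v_0 = v_143 = 0. Recurrence: v_k = 1 + (v_{k-1} + v_{k+1})/2 for 1 ≤ k ≤ 142. The particular solution to v_k − (v_{k-1} + v_{k+1})/2 = 1 is v_k = −k^2. Adding homogeneous solution A + B k and matching boundaries gives v_k = k (143 − k). Substituting k = 85: v_85 = 85 · 58 = 4930.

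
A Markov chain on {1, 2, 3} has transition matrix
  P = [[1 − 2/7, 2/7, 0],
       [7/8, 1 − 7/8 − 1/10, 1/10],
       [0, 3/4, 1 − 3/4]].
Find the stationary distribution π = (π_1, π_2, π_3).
π = (735/1007, 240/1007, 32/1007)

This is a birth-death chain on three states, which satisfies detailed balance: π_1 · P_{12} = π_2 · P_{21} and π_2 · P_{23} = π_3 · P_{32}.
From π_1 · 2/7 = π_2 · 7/8: π_2/π_1 = (2/7)/(7/8) = 16/49.
From π_2 · 1/10 = π_3 · 3/4: π_3/π_2 = (1/10)/(3/4) = 2/15.
Take π_1 proportional to 1; then unnormalized π = (1, 16/49, 32/735). Normalize by dividing by the sum 1007/735:
  π = (735/1007, 240/1007, 32/1007).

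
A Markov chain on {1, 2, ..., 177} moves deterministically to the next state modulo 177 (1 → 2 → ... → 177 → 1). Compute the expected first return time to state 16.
E[T_16 | X_0 = 16] = 177

The chain cycles deterministically, so starting at state 16 it returns in exactly 177 steps. Equivalently, the stationary distribution is uniform π_j = 1/177 for every state j, so by Kac's formula E[T_16] = 1/π_16 = 177.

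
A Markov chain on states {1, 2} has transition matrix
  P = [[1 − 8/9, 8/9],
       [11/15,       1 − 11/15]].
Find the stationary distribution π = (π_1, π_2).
π_1 = 33/73, π_2 = 40/73

Solve πP = π with π_1 + π_2 = 1. From πP = π: π_1 · (1 − 8/9) + π_2 · 11/15 = π_1 ⇒ π_2 · 11/15 = π_1 · 8/9 ⇒ π_2/π_1 = (8/9)/(11/15) = 40/33. Together with π_1 + π_2 = 1:
  π_1 = (11/15)/(8/9 + 11/15) = (11/15)/(73/45) = 33/73,
  π_2 = (8/9)/(8/9 + 11/15) = (8/9)/(73/45) = 40/73.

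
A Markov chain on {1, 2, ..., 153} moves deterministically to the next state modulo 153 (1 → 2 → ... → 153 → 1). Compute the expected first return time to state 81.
E[T_81 | X_0 = 81] = 153

The chain cycles deterministically, so starting at state 81 it returns in exactly 153 steps. Equivalently, the stationary distribution is uniform π_j = 1/153 for every state j, so by Kac's formula E[T_81] = 1/π_81 = 153.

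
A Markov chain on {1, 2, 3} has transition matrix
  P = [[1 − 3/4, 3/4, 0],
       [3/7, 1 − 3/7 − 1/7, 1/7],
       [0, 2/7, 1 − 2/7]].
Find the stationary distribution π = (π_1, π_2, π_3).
π = (8/29, 14/29, 7/29)

This is a birth-death chain on three states, which satisfies detailed balance: π_1 · P_{12} = π_2 · P_{21} and π_2 · P_{23} = π_3 · P_{32}.
From π_1 · 3/4 = π_2 · 3/7: π_2/π_1 = (3/4)/(3/7) = 7/4.
From π_2 · 1/7 = π_3 · 2/7: π_3/π_2 = (1/7)/(2/7) = 1/2.
Take π_1 proportional to 1; then unnormalized π = (1, 7/4, 7/8). Normalize by dividing by the sum 29/8:
  π = (8/29, 14/29, 7/29).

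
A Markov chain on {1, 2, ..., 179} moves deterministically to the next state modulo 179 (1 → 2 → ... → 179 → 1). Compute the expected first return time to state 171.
E[T_171 | X_0 = 171] = 179

The chain cycles deterministically, so starting at state 171 it returns in exactly 179 steps. Equivalently, the stationary distribution is uniform π_j = 1/179 for every state j, so by Kac's formula E[T_171] = 1/π_171 = 179.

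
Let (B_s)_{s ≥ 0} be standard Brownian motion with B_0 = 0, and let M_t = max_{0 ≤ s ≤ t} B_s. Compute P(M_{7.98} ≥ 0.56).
P(M_{7.98} ≥ 0.56) = 2·P(B_{7.98} ≥ 0.56) = 2(1 − Φ(0.56/√7.98)) ≈ 0.8429

By the reflection principle for Brownian motion, P(M_t ≥ a) = 2 · P(B_t ≥ a) for a ≥ 0. Since B_t ~ N(0, t), P(B_t ≥ 0.56) = 1 − Φ(0.56/√t) = 1 − Φ(0.56/√7.98) = 1 − Φ(0.1982). So
  P(M_{7.98} ≥ 0.56) = 2(1 − Φ(0.1982)) ≈ 0.8429.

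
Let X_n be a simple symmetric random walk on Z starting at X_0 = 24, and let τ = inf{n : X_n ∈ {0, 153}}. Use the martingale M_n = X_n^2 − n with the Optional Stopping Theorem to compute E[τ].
E[τ] = 3096

M_n = X_n^2 − n is a martingale (since E[X_{n+1}^2 | F_n] = X_n^2 + 1). By OST (τ has finite mean in a bounded region), E[M_τ] = E[M_0] = X_0^2 − 0 = 24^2 = 576. Also E[M_τ] = E[X_τ^2] − E[τ]. The walk exits at 0 or 153, with P(hit 153 first) = 24/153, so E[X_τ^2] = 153^2 · 24/153 + 0 = 3672. Thus E[τ] = E[X_τ^2] − E[M_τ] = 3672 − 576 = 3096 = 24(153 − 24) = 3096.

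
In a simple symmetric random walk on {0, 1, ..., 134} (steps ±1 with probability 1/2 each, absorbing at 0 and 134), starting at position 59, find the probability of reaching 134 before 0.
P(hit 134 before 0) = 59/134

Let u_k = P(hit 134 before 0 | start at k). Then u_0 = 0, u_134 = 1, and u_k = u_{k-1}/2 + u_{k+1}/2 for 1 ≤ k ≤ 133. This harmonic recurrence is solved by u_k = k/134, giving u_59 = 59/134.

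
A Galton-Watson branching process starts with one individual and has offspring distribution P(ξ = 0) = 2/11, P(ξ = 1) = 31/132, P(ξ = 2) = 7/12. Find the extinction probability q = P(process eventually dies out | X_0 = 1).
q = 24/77

The pgf is f(s) = 2/11 + 31/132·s + 7/12·s². The extinction probability q is the smallest fixed point of f in [0, 1]. Setting s = f(s):
  7/12·s² + (31/132 − 1)·s + 2/11 = 0
  7/12·s² − (2/11 + 7/12)·s + 2/11 = 0
which factors as (s − 1)·(7/12·s − 2/11) = 0, giving roots s = 1 and s = (2/11)/(7/12) = 24/77.
Mean offspring μ = 31/132 + 2·7/12 = 185/132 > 1 (supercritical), so q < 1. The extinction probability is the smaller root: q = (2/11)/(7/12) = 24/77.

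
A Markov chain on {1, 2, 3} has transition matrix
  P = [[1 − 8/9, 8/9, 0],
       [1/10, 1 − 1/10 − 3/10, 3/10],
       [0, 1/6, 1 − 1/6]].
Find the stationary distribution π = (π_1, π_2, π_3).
π = (9/233, 80/233, 144/233)

This is a birth-death chain on three states, which satisfies detailed balance: π_1 · P_{12} = π_2 · P_{21} and π_2 · P_{23} = π_3 · P_{32}.
From π_1 · 8/9 = π_2 · 1/10: π_2/π_1 = (8/9)/(1/10) = 80/9.
From π_2 · 3/10 = π_3 · 1/6: π_3/π_2 = (3/10)/(1/6) = 9/5.
Take π_1 proportional to 1; then unnormalized π = (1, 80/9, 16). Normalize by dividing by the sum 233/9:
  π = (9/233, 80/233, 144/233).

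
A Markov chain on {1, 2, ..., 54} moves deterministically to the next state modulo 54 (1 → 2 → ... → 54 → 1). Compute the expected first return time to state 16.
E[T_16 | X_0 = 16] = 54

The chain cycles deterministically, so starting at state 16 it returns in exactly 54 steps. Equivalently, the stationary distribution is uniform π_j = 1/54 for every state j, so by Kac's formula E[T_16] = 1/π_16 = 54.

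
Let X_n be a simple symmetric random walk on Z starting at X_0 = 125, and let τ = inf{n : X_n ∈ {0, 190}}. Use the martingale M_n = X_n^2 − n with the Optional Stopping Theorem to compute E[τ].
E[τ] = 8125

M_n = X_n^2 − n is a martingale (since E[X_{n+1}^2 | F_n] = X_n^2 + 1). By OST (τ has finite mean in a bounded region), E[M_τ] = E[M_0] = X_0^2 − 0 = 125^2 = 15625. Also E[M_τ] = E[X_τ^2] − E[τ]. The walk exits at 0 or 190, with P(hit 190 first) = 125/190, so E[X_τ^2] = 190^2 · 125/190 + 0 = 23750. Thus E[τ] = E[X_τ^2] − E[M_τ] = 23750 − 15625 = 8125 = 125(190 − 125) = 8125.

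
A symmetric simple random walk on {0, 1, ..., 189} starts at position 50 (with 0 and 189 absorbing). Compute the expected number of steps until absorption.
E[τ | X_0 = 50] = 6950

Let v_k = E[τ | X_0 = k]. Boundary: v_0 = v_189 = 0. Recurrence: v_k = 1 + (v_{k-1} + v_{k+1})/2 for 1 ≤ k ≤ 188. The particular solution to v_k − (v_{k-1} + v_{k+1})/2 = 1 is v_k = −k^2. Adding homogeneous solution A + B k and matching boundaries gives v_k = k (189 − k). Substituting k = 50: v_50 = 50 · 139 = 6950.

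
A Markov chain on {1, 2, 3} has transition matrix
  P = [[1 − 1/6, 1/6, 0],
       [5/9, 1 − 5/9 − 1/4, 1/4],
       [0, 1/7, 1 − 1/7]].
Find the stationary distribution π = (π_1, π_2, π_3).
π = (40/73, 12/73, 21/73)

This is a birth-death chain on three states, which satisfies detailed balance: π_1 · P_{12} = π_2 · P_{21} and π_2 · P_{23} = π_3 · P_{32}.
From π_1 · 1/6 = π_2 · 5/9: π_2/π_1 = (1/6)/(5/9) = 3/10.
From π_2 · 1/4 = π_3 · 1/7: π_3/π_2 = (1/4)/(1/7) = 7/4.
Take π_1 proportional to 1; then unnormalized π = (1, 3/10, 21/40). Normalize by dividing by the sum 73/40:
  π = (40/73, 12/73, 21/73).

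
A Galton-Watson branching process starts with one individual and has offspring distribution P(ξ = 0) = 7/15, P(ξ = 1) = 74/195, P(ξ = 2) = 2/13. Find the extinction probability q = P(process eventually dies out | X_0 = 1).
q = 1

Mean offspring μ = 0·7/15 + 1·74/195 + 2·2/13 = 134/195 ≤ 1. For μ ≤ 1 with offspring not concentrated at 1, the Galton-Watson process goes extinct almost surely, so q = 1.
(Algebraic check: The pgf is f(s) = 7/15 + 74/195·s + 2/13·s². The extinction probability q is the smallest fixed point of f in [0, 1]. Setting s = f(s):
  2/13·s² + (74/195 − 1)·s + 7/15 = 0
  2/13·s² − (7/15 + 2/13)·s + 7/15 = 0
which factors as (s − 1)·(2/13·s − 7/15) = 0, giving roots s = 1 and s = (7/15)/(2/13) = 91/30. Since 91/30 ≥ 1, the smallest root in [0, 1] is s = 1.)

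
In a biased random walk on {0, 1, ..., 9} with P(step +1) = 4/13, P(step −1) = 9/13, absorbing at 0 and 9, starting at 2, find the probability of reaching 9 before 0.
P(hit 9 before 0) = (1 − (9/4)^2) / (1 − (9/4)^9) = 212992/77431669

Let u_k denote P(reach 9 before 0 | start at k). Boundary: u_0 = 0, u_9 = 1. Recurrence: u_k = 4/13·u_{k+1} + 9/13·u_{k-1} for 1 ≤ k ≤ 8. Try u_k = A + B·r^k with r = q/p = (9/13)/(4/13) = 9/4. Substitution satisfies the recurrence; boundary conditions give:
  u_k = (1 − r^k) / (1 − r^N) = (1 − (9/4)^2) / (1 − (9/4)^9) = 212992/77431669.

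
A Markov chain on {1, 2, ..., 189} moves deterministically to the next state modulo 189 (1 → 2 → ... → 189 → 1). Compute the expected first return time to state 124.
E[T_124 | X_0 = 124] = 189

The chain cycles deterministically, so starting at state 124 it returns in exactly 189 steps. Equivalently, the stationary distribution is uniform π_j = 1/189 for every state j, so by Kac's formula E[T_124] = 1/π_124 = 189.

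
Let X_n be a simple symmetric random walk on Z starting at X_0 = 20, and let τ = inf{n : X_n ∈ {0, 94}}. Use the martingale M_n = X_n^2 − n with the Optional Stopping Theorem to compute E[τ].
E[τ] = 1480

M_n = X_n^2 − n is a martingale (since E[X_{n+1}^2 | F_n] = X_n^2 + 1). By OST (τ has finite mean in a bounded region), E[M_τ] = E[M_0] = X_0^2 − 0 = 20^2 = 400. Also E[M_τ] = E[X_τ^2] − E[τ]. The walk exits at 0 or 94, with P(hit 94 first) = 20/94, so E[X_τ^2] = 94^2 · 20/94 + 0 = 1880. Thus E[τ] = E[X_τ^2] − E[M_τ] = 1880 − 400 = 1480 = 20(94 − 20) = 1480.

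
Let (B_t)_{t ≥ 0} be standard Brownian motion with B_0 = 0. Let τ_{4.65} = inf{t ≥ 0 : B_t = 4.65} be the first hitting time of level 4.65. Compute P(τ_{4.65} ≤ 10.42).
P(τ_{4.65} ≤ 10.42) = 2(1 − Φ(4.65/√10.42)) = 2(1 − Φ(1.4405)) ≈ 0.1497

By the reflection principle for standard BM, P(τ_b ≤ t) = 2 · P(B_t ≥ b). Since B_t ~ N(0, t), P(B_t ≥ 4.65) = 1 − Φ(4.65/√t) = 1 − Φ(4.65/√10.42) = 1 − Φ(1.4405) ≈ 0.07486. Doubling: P(τ_{4.65} ≤ 10.42) ≈ 2 · 0.07486 = 0.14972 ≈ 0.1497.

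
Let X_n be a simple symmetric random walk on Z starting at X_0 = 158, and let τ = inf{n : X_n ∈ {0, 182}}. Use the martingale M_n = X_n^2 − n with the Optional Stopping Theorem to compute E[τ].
E[τ] = 3792

M_n = X_n^2 − n is a martingale (since E[X_{n+1}^2 | F_n] = X_n^2 + 1). By OST (τ has finite mean in a bounded region), E[M_τ] = E[M_0] = X_0^2 − 0 = 158^2 = 24964. Also E[M_τ] = E[X_τ^2] − E[τ]. The walk exits at 0 or 182, with P(hit 182 first) = 158/182, so E[X_τ^2] = 182^2 · 158/182 + 0 = 28756. Thus E[τ] = E[X_τ^2] − E[M_τ] = 28756 − 24964 = 3792 = 158(182 − 158) = 3792.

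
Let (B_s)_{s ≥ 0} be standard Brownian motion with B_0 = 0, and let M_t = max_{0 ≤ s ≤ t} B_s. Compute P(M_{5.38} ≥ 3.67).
P(M_{5.38} ≥ 3.67) = 2·P(B_{5.38} ≥ 3.67) = 2(1 − Φ(3.67/√5.38)) ≈ 0.1136

By the reflection principle for Brownian motion, P(M_t ≥ a) = 2 · P(B_t ≥ a) for a ≥ 0. Since B_t ~ N(0, t), P(B_t ≥ 3.67) = 1 − Φ(3.67/√t) = 1 − Φ(3.67/√5.38) = 1 − Φ(1.5822). So
  P(M_{5.38} ≥ 3.67) = 2(1 − Φ(1.5822)) ≈ 0.1136.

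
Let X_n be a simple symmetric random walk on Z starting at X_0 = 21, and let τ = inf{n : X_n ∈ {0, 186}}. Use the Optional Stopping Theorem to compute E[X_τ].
E[X_τ] = 21

X_n is a martingale and τ is a bounded-mean stopping time (indeed τ is finite a.s. with bounded expectation since the walk is in a bounded region). By the OST, E[X_τ] = E[X_0] = 21. Equivalently: E[X_τ] = 186 · P(hit 186 first) + 0 · P(hit 0 first) = 186 · (21/186) = 21.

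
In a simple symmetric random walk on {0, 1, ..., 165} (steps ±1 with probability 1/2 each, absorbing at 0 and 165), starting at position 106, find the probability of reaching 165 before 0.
P(hit 165 before 0) = 106/165

Let u_k = P(hit 165 before 0 | start at k). Then u_0 = 0, u_165 = 1, and u_k = u_{k-1}/2 + u_{k+1}/2 for 1 ≤ k ≤ 164. This harmonic recurrence is solved by u_k = k/165, giving u_106 = 106/165.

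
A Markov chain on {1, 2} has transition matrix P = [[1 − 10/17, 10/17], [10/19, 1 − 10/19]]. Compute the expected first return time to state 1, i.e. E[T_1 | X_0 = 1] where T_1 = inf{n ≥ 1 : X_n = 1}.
E[T_1 | X_0 = 1] = 1/π_1 = 36/17

For an irreducible recurrent Markov chain with stationary distribution π, E[T_i | X_0 = i] = 1/π_i (Kac's formula). Here π_1 = (10/19)/(10/17 + 10/19) = (10/19)/(360/323) = 17/36, so E[T_1 | X_0 = 1] = 1/π_1 = (10/17 + 10/19)/(10/19) = (360/323)/(10/19) = 36/17.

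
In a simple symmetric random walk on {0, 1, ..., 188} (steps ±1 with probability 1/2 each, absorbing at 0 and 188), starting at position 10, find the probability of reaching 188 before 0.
P(hit 188 before 0) = 10/188 = 5/94

Let u_k = P(hit 188 before 0 | start at k). Then u_0 = 0, u_188 = 1, and u_k = u_{k-1}/2 + u_{k+1}/2 for 1 ≤ k ≤ 187. This harmonic recurrence is solved by u_k = k/188, giving u_10 = 10/188 = 5/94.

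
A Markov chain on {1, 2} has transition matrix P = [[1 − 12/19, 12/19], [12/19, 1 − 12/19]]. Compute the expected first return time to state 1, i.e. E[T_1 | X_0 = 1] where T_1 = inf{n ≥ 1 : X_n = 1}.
E[T_1 | X_0 = 1] = 1/π_1 = 2

For an irreducible recurrent Markov chain with stationary distribution π, E[T_i | X_0 = i] = 1/π_i (Kac's formula). Here π_1 = (12/19)/(12/19 + 12/19) = (12/19)/(24/19) = 1/2, so E[T_1 | X_0 = 1] = 1/π_1 = (12/19 + 12/19)/(12/19) = (24/19)/(12/19) = 2.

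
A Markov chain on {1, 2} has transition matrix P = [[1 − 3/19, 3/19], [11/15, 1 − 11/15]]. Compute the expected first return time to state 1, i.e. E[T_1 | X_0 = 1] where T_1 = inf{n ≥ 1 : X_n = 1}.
E[T_1 | X_0 = 1] = 1/π_1 = 254/209

For an irreducible recurrent Markov chain with stationary distribution π, E[T_i | X_0 = i] = 1/π_i (Kac's formula). Here π_1 = (11/15)/(3/19 + 11/15) = (11/15)/(254/285) = 209/254, so E[T_1 | X_0 = 1] = 1/π_1 = (3/19 + 11/15)/(11/15) = (254/285)/(11/15) = 254/209.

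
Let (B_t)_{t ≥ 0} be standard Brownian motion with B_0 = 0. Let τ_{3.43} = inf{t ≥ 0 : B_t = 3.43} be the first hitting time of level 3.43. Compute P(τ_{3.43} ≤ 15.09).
P(τ_{3.43} ≤ 15.09) = 2(1 − Φ(3.43/√15.09)) = 2(1 − Φ(0.8830)) ≈ 0.3772

By the reflection principle for standard BM, P(τ_b ≤ t) = 2 · P(B_t ≥ b). Since B_t ~ N(0, t), P(B_t ≥ 3.43) = 1 − Φ(3.43/√t) = 1 − Φ(3.43/√15.09) = 1 − Φ(0.8830) ≈ 0.18862. Doubling: P(τ_{3.43} ≤ 15.09) ≈ 2 · 0.18862 = 0.37724 ≈ 0.3772.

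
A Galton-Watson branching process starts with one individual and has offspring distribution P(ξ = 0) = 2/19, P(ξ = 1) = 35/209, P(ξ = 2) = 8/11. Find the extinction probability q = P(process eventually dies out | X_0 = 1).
q = 11/76

The pgf is f(s) = 2/19 + 35/209·s + 8/11·s². The extinction probability q is the smallest fixed point of f in [0, 1]. Setting s = f(s):
  8/11·s² + (35/209 − 1)·s + 2/19 = 0
  8/11·s² − (2/19 + 8/11)·s + 2/19 = 0
which factors as (s − 1)·(8/11·s − 2/19) = 0, giving roots s = 1 and s = (2/19)/(8/11) = 11/76.
Mean offspring μ = 35/209 + 2·8/11 = 339/209 > 1 (supercritical), so q < 1. The extinction probability is the smaller root: q = (2/19)/(8/11) = 11/76.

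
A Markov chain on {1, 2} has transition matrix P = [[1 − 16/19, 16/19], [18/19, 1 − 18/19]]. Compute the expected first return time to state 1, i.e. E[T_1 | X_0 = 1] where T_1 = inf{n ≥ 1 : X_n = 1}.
E[T_1 | X_0 = 1] = 1/π_1 = 17/9

For an irreducible recurrent Markov chain with stationary distribution π, E[T_i | X_0 = i] = 1/π_i (Kac's formula). Here π_1 = (18/19)/(16/19 + 18/19) = (18/19)/(34/19) = 9/17, so E[T_1 | X_0 = 1] = 1/π_1 = (16/19 + 18/19)/(18/19) = (34/19)/(18/19) = 17/9.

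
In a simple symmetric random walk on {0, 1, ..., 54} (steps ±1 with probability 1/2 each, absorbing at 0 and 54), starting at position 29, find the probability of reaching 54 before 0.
P(hit 54 before 0) = 29/54

Let u_k = P(hit 54 before 0 | start at k). Then u_0 = 0, u_54 = 1, and u_k = u_{k-1}/2 + u_{k+1}/2 for 1 ≤ k ≤ 53. This harmonic recurrence is solved by u_k = k/54, giving u_29 = 29/54.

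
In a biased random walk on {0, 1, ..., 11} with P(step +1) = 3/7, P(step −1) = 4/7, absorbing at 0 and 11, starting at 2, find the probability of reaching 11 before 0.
P(hit 11 before 0) = (1 − (4/3)^2) / (1 − (4/3)^11) = 137781/4017157

Let u_k denote P(reach 11 before 0 | start at k). Boundary: u_0 = 0, u_11 = 1. Recurrence: u_k = 3/7·u_{k+1} + 4/7·u_{k-1} for 1 ≤ k ≤ 10. Try u_k = A + B·r^k with r = q/p = (4/7)/(3/7) = 4/3. Substitution satisfies the recurrence; boundary conditions give:
  u_k = (1 − r^k) / (1 − r^N) = (1 − (4/3)^2) / (1 − (4/3)^11) = 137781/4017157.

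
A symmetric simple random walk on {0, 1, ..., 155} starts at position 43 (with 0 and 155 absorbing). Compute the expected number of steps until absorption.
E[τ | X_0 = 43] = 4816

Let v_k = E[τ | X_0 = k]. Boundary: v_0 = v_155 = 0. Recurrence: v_k = 1 + (v_{k-1} + v_{k+1})/2 for 1 ≤ k ≤ 154. The particular solution to v_k − (v_{k-1} + v_{k+1})/2 = 1 is v_k = −k^2. Adding homogeneous solution A + B k and matching boundaries gives v_k = k (155 − k). Substituting k = 43: v_43 = 43 · 112 = 4816.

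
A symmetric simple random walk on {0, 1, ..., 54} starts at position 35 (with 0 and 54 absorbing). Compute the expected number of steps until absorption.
E[τ | X_0 = 35] = 665

Let v_k = E[τ | X_0 = k]. Boundary: v_0 = v_54 = 0. Recurrence: v_k = 1 + (v_{k-1} + v_{k+1})/2 for 1 ≤ k ≤ 53. The particular solution to v_k − (v_{k-1} + v_{k+1})/2 = 1 is v_k = −k^2. Adding homogeneous solution A + B k and matching boundaries gives v_k = k (54 − k). Substituting k = 35: v_35 = 35 · 19 = 665.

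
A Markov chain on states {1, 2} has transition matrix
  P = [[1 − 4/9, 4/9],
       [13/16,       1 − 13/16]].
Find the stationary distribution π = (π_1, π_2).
π_1 = 117/181, π_2 = 64/181

Solve πP = π with π_1 + π_2 = 1. From πP = π: π_1 · (1 − 4/9) + π_2 · 13/16 = π_1 ⇒ π_2 · 13/16 = π_1 · 4/9 ⇒ π_2/π_1 = (4/9)/(13/16) = 64/117. Together with π_1 + π_2 = 1:
  π_1 = (13/16)/(4/9 + 13/16) = (13/16)/(181/144) = 117/181,
  π_2 = (4/9)/(4/9 + 13/16) = (4/9)/(181/144) = 64/181.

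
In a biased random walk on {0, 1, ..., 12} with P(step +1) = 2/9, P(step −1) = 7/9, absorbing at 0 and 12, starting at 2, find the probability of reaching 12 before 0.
P(hit 12 before 0) = (1 − (7/2)^2) / (1 − (7/2)^12) = 1024/307584069

Let u_k denote P(reach 12 before 0 | start at k). Boundary: u_0 = 0, u_12 = 1. Recurrence: u_k = 2/9·u_{k+1} + 7/9·u_{k-1} for 1 ≤ k ≤ 11. Try u_k = A + B·r^k with r = q/p = (7/9)/(2/9) = 7/2. Substitution satisfies the recurrence; boundary conditions give:
  u_k = (1 − r^k) / (1 − r^N) = (1 − (7/2)^2) / (1 − (7/2)^12) = 1024/307584069.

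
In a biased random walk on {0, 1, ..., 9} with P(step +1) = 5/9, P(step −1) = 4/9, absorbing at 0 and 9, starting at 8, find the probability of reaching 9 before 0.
P(hit 9 before 0) = (1 − (4/5)^8) / (1 − (4/5)^9) = 1625445/1690981

Let u_k denote P(reach 9 before 0 | start at k). Boundary: u_0 = 0, u_9 = 1. Recurrence: u_k = 5/9·u_{k+1} + 4/9·u_{k-1} for 1 ≤ k ≤ 8. Try u_k = A + B·r^k with r = q/p = (4/9)/(5/9) = 4/5. Substitution satisfies the recurrence; boundary conditions give:
  u_k = (1 − r^k) / (1 − r^N) = (1 − (4/5)^8) / (1 − (4/5)^9) = 1625445/1690981.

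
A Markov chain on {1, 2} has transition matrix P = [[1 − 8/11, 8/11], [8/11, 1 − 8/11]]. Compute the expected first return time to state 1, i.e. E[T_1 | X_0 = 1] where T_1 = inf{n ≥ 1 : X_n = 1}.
E[T_1 | X_0 = 1] = 1/π_1 = 2

For an irreducible recurrent Markov chain with stationary distribution π, E[T_i | X_0 = i] = 1/π_i (Kac's formula). Here π_1 = (8/11)/(8/11 + 8/11) = (8/11)/(16/11) = 1/2, so E[T_1 | X_0 = 1] = 1/π_1 = (8/11 + 8/11)/(8/11) = (16/11)/(8/11) = 2.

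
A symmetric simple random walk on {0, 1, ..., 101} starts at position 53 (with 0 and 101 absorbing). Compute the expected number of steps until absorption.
E[τ | X_0 = 53] = 2544

Let v_k = E[τ | X_0 = k]. Boundary: v_0 = v_101 = 0. Recurrence: v_k = 1 + (v_{k-1} + v_{k+1})/2 for 1 ≤ k ≤ 100. The particular solution to v_k − (v_{k-1} + v_{k+1})/2 = 1 is v_k = −k^2. Adding homogeneous solution A + B k and matching boundaries gives v_k = k (101 − k). Substituting k = 53: v_53 = 53 · 48 = 2544.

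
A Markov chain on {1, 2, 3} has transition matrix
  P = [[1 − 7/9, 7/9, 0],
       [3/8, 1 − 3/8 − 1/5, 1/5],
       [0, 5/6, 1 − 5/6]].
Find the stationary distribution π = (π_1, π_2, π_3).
π = (675/2411, 1400/2411, 336/2411)

This is a birth-death chain on three states, which satisfies detailed balance: π_1 · P_{12} = π_2 · P_{21} and π_2 · P_{23} = π_3 · P_{32}.
From π_1 · 7/9 = π_2 · 3/8: π_2/π_1 = (7/9)/(3/8) = 56/27.
From π_2 · 1/5 = π_3 · 5/6: π_3/π_2 = (1/5)/(5/6) = 6/25.
Take π_1 proportional to 1; then unnormalized π = (1, 56/27, 112/225). Normalize by dividing by the sum 2411/675:
  π = (675/2411, 1400/2411, 336/2411).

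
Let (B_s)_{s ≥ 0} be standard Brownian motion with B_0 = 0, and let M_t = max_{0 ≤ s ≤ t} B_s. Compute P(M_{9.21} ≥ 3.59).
P(M_{9.21} ≥ 3.59) = 2·P(B_{9.21} ≥ 3.59) = 2(1 − Φ(3.59/√9.21)) ≈ 0.2368

By the reflection principle for Brownian motion, P(M_t ≥ a) = 2 · P(B_t ≥ a) for a ≥ 0. Since B_t ~ N(0, t), P(B_t ≥ 3.59) = 1 − Φ(3.59/√t) = 1 − Φ(3.59/√9.21) = 1 − Φ(1.1829). So
  P(M_{9.21} ≥ 3.59) = 2(1 − Φ(1.1829)) ≈ 0.2368.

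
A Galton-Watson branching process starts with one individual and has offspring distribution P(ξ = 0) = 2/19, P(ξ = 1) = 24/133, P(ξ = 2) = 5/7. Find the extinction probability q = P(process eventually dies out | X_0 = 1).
q = 14/95

The pgf is f(s) = 2/19 + 24/133·s + 5/7·s². The extinction probability q is the smallest fixed point of f in [0, 1]. Setting s = f(s):
  5/7·s² + (24/133 − 1)·s + 2/19 = 0
  5/7·s² − (2/19 + 5/7)·s + 2/19 = 0
which factors as (s − 1)·(5/7·s − 2/19) = 0, giving roots s = 1 and s = (2/19)/(5/7) = 14/95.
Mean offspring μ = 24/133 + 2·5/7 = 214/133 > 1 (supercritical), so q < 1. The extinction probability is the smaller root: q = (2/19)/(5/7) = 14/95.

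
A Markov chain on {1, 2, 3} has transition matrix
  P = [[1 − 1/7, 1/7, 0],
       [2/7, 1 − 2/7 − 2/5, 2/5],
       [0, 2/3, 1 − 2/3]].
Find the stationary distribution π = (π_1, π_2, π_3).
π = (5/9, 5/18, 1/6)

This is a birth-death chain on three states, which satisfies detailed balance: π_1 · P_{12} = π_2 · P_{21} and π_2 · P_{23} = π_3 · P_{32}.
From π_1 · 1/7 = π_2 · 2/7: π_2/π_1 = (1/7)/(2/7) = 1/2.
From π_2 · 2/5 = π_3 · 2/3: π_3/π_2 = (2/5)/(2/3) = 3/5.
Take π_1 proportional to 1; then unnormalized π = (1, 1/2, 3/10). Normalize by dividing by the sum 9/5:
  π = (5/9, 5/18, 1/6).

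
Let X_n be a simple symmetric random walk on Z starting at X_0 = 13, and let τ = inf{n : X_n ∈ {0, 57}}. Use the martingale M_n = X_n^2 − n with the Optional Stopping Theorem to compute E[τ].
E[τ] = 572

M_n = X_n^2 − n is a martingale (since E[X_{n+1}^2 | F_n] = X_n^2 + 1). By OST (τ has finite mean in a bounded region), E[M_τ] = E[M_0] = X_0^2 − 0 = 13^2 = 169. Also E[M_τ] = E[X_τ^2] − E[τ]. The walk exits at 0 or 57, with P(hit 57 first) = 13/57, so E[X_τ^2] = 57^2 · 13/57 + 0 = 741. Thus E[τ] = E[X_τ^2] − E[M_τ] = 741 − 169 = 572 = 13(57 − 13) = 572.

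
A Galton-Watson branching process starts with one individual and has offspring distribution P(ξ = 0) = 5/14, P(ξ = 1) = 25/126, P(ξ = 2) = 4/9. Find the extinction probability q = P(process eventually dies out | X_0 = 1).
q = 45/56

The pgf is f(s) = 5/14 + 25/126·s + 4/9·s². The extinction probability q is the smallest fixed point of f in [0, 1]. Setting s = f(s):
  4/9·s² + (25/126 − 1)·s + 5/14 = 0
  4/9·s² − (5/14 + 4/9)·s + 5/14 = 0
which factors as (s − 1)·(4/9·s − 5/14) = 0, giving roots s = 1 and s = (5/14)/(4/9) = 45/56.
Mean offspring μ = 25/126 + 2·4/9 = 137/126 > 1 (supercritical), so q < 1. The extinction probability is the smaller root: q = (5/14)/(4/9) = 45/56.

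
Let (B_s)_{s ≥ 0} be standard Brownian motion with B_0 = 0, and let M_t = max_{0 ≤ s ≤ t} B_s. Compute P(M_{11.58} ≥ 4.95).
P(M_{11.58} ≥ 4.95) = 2·P(B_{11.58} ≥ 4.95) = 2(1 − Φ(4.95/√11.58)) ≈ 0.1458

By the reflection principle for Brownian motion, P(M_t ≥ a) = 2 · P(B_t ≥ a) for a ≥ 0. Since B_t ~ N(0, t), P(B_t ≥ 4.95) = 1 − Φ(4.95/√t) = 1 − Φ(4.95/√11.58) = 1 − Φ(1.4546). So
  P(M_{11.58} ≥ 4.95) = 2(1 − Φ(1.4546)) ≈ 0.1458.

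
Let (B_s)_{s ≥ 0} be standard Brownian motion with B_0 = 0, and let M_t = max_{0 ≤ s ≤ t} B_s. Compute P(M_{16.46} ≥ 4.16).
P(M_{16.46} ≥ 4.16) = 2·P(B_{16.46} ≥ 4.16) = 2(1 − Φ(4.16/√16.46)) ≈ 0.3052

By the reflection principle for Brownian motion, P(M_t ≥ a) = 2 · P(B_t ≥ a) for a ≥ 0. Since B_t ~ N(0, t), P(B_t ≥ 4.16) = 1 − Φ(4.16/√t) = 1 − Φ(4.16/√16.46) = 1 − Φ(1.0254). So
  P(M_{16.46} ≥ 4.16) = 2(1 − Φ(1.0254)) ≈ 0.3052.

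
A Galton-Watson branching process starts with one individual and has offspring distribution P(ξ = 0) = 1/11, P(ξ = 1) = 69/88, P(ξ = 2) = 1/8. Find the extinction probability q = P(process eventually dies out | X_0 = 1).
q = 8/11

The pgf is f(s) = 1/11 + 69/88·s + 1/8·s². The extinction probability q is the smallest fixed point of f in [0, 1]. Setting s = f(s):
  1/8·s² + (69/88 − 1)·s + 1/11 = 0
  1/8·s² − (1/11 + 1/8)·s + 1/11 = 0
which factors as (s − 1)·(1/8·s − 1/11) = 0, giving roots s = 1 and s = (1/11)/(1/8) = 8/11.
Mean offspring μ = 69/88 + 2·1/8 = 91/88 > 1 (supercritical), so q < 1. The extinction probability is the smaller root: q = (1/11)/(1/8) = 8/11.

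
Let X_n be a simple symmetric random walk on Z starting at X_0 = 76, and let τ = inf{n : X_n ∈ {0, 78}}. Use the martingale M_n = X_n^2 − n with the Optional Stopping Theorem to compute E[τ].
E[τ] = 152

M_n = X_n^2 − n is a martingale (since E[X_{n+1}^2 | F_n] = X_n^2 + 1). By OST (τ has finite mean in a bounded region), E[M_τ] = E[M_0] = X_0^2 − 0 = 76^2 = 5776. Also E[M_τ] = E[X_τ^2] − E[τ]. The walk exits at 0 or 78, with P(hit 78 first) = 76/78, so E[X_τ^2] = 78^2 · 76/78 + 0 = 5928. Thus E[τ] = E[X_τ^2] − E[M_τ] = 5928 − 5776 = 152 = 76(78 − 76) = 152.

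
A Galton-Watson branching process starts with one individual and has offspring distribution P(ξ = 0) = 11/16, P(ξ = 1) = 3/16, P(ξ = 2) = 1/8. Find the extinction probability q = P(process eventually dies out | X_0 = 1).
q = 1

Mean offspring μ = 0·11/16 + 1·3/16 + 2·1/8 = 7/16 ≤ 1. For μ ≤ 1 with offspring not concentrated at 1, the Galton-Watson process goes extinct almost surely, so q = 1.
(Algebraic check: The pgf is f(s) = 11/16 + 3/16·s + 1/8·s². The extinction probability q is the smallest fixed point of f in [0, 1]. Setting s = f(s):
  1/8·s² + (3/16 − 1)·s + 11/16 = 0
  1/8·s² − (11/16 + 1/8)·s + 11/16 = 0
which factors as (s − 1)·(1/8·s − 11/16) = 0, giving roots s = 1 and s = (11/16)/(1/8) = 11/2. Since 11/2 ≥ 1, the smallest root in [0, 1] is s = 1.)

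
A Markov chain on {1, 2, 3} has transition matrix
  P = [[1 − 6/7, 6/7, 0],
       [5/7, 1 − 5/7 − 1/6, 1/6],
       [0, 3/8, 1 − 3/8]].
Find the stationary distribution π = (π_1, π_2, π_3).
π = (15/41, 18/41, 8/41)

This is a birth-death chain on three states, which satisfies detailed balance: π_1 · P_{12} = π_2 · P_{21} and π_2 · P_{23} = π_3 · P_{32}.
From π_1 · 6/7 = π_2 · 5/7: π_2/π_1 = (6/7)/(5/7) = 6/5.
From π_2 · 1/6 = π_3 · 3/8: π_3/π_2 = (1/6)/(3/8) = 4/9.
Take π_1 proportional to 1; then unnormalized π = (1, 6/5, 8/15). Normalize by dividing by the sum 41/15:
  π = (15/41, 18/41, 8/41).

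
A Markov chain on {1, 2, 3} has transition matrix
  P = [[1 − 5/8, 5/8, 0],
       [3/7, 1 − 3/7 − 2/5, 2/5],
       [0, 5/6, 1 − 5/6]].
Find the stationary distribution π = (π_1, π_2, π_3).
π = (120/379, 175/379, 84/379)

This is a birth-death chain on three states, which satisfies detailed balance: π_1 · P_{12} = π_2 · P_{21} and π_2 · P_{23} = π_3 · P_{32}.
From π_1 · 5/8 = π_2 · 3/7: π_2/π_1 = (5/8)/(3/7) = 35/24.
From π_2 · 2/5 = π_3 · 5/6: π_3/π_2 = (2/5)/(5/6) = 12/25.
Take π_1 proportional to 1; then unnormalized π = (1, 35/24, 7/10). Normalize by dividing by the sum 379/120:
  π = (120/379, 175/379, 84/379).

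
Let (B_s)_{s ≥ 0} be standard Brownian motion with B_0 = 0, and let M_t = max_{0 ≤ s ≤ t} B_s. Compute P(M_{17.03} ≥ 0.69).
P(M_{17.03} ≥ 0.69) = 2·P(B_{17.03} ≥ 0.69) = 2(1 − Φ(0.69/√17.03)) ≈ 0.8672

By the reflection principle for Brownian motion, P(M_t ≥ a) = 2 · P(B_t ≥ a) for a ≥ 0. Since B_t ~ N(0, t), P(B_t ≥ 0.69) = 1 − Φ(0.69/√t) = 1 − Φ(0.69/√17.03) = 1 − Φ(0.1672). So
  P(M_{17.03} ≥ 0.69) = 2(1 − Φ(0.1672)) ≈ 0.8672.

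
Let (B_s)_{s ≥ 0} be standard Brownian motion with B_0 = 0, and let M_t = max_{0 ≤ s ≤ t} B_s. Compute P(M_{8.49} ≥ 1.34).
P(M_{8.49} ≥ 1.34) = 2·P(B_{8.49} ≥ 1.34) = 2(1 − Φ(1.34/√8.49)) ≈ 0.6456

By the reflection principle for Brownian motion, P(M_t ≥ a) = 2 · P(B_t ≥ a) for a ≥ 0. Since B_t ~ N(0, t), P(B_t ≥ 1.34) = 1 − Φ(1.34/√t) = 1 − Φ(1.34/√8.49) = 1 − Φ(0.4599). So
  P(M_{8.49} ≥ 1.34) = 2(1 − Φ(0.4599)) ≈ 0.6456.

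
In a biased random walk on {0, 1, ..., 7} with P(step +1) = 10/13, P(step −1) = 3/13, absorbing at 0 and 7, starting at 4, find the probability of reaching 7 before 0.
P(hit 7 before 0) = (1 − (3/10)^4) / (1 − (3/10)^7) = 1417000/1428259

Let u_k denote P(reach 7 before 0 | start at k). Boundary: u_0 = 0, u_7 = 1. Recurrence: u_k = 10/13·u_{k+1} + 3/13·u_{k-1} for 1 ≤ k ≤ 6. Try u_k = A + B·r^k with r = q/p = (3/13)/(10/13) = 3/10. Substitution satisfies the recurrence; boundary conditions give:
  u_k = (1 − r^k) / (1 − r^N) = (1 − (3/10)^4) / (1 − (3/10)^7) = 1417000/1428259.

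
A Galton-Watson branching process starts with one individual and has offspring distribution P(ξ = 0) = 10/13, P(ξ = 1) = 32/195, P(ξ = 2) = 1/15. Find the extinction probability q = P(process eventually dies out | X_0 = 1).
q = 1

Mean offspring μ = 0·10/13 + 1·32/195 + 2·1/15 = 58/195 ≤ 1. For μ ≤ 1 with offspring not concentrated at 1, the Galton-Watson process goes extinct almost surely, so q = 1.
(Algebraic check: The pgf is f(s) = 10/13 + 32/195·s + 1/15·s². The extinction probability q is the smallest fixed point of f in [0, 1]. Setting s = f(s):
  1/15·s² + (32/195 − 1)·s + 10/13 = 0
  1/15·s² − (10/13 + 1/15)·s + 10/13 = 0
which factors as (s − 1)·(1/15·s − 10/13) = 0, giving roots s = 1 and s = (10/13)/(1/15) = 150/13. Since 150/13 ≥ 1, the smallest root in [0, 1] is s = 1.)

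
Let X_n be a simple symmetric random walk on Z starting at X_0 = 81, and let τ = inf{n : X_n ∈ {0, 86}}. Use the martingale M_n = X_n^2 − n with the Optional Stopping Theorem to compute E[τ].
E[τ] = 405

M_n = X_n^2 − n is a martingale (since E[X_{n+1}^2 | F_n] = X_n^2 + 1). By OST (τ has finite mean in a bounded region), E[M_τ] = E[M_0] = X_0^2 − 0 = 81^2 = 6561. Also E[M_τ] = E[X_τ^2] − E[τ]. The walk exits at 0 or 86, with P(hit 86 first) = 81/86, so E[X_τ^2] = 86^2 · 81/86 + 0 = 6966. Thus E[τ] = E[X_τ^2] − E[M_τ] = 6966 − 6561 = 405 = 81(86 − 81) = 405.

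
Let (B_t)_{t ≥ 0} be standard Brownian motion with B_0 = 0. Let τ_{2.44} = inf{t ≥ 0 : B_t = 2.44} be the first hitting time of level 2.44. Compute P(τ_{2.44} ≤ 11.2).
P(τ_{2.44} ≤ 11.2) = 2(1 − Φ(2.44/√11.2)) = 2(1 − Φ(0.7291)) ≈ 0.4659

By the reflection principle for standard BM, P(τ_b ≤ t) = 2 · P(B_t ≥ b). Since B_t ~ N(0, t), P(B_t ≥ 2.44) = 1 − Φ(2.44/√t) = 1 − Φ(2.44/√11.2) = 1 − Φ(0.7291) ≈ 0.23297. Doubling: P(τ_{2.44} ≤ 11.2) ≈ 2 · 0.23297 = 0.46594 ≈ 0.4659.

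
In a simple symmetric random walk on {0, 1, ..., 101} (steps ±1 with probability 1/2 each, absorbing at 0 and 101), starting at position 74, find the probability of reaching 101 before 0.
P(hit 101 before 0) = 74/101

Let u_k = P(hit 101 before 0 | start at k). Then u_0 = 0, u_101 = 1, and u_k = u_{k-1}/2 + u_{k+1}/2 for 1 ≤ k ≤ 100. This harmonic recurrence is solved by u_k = k/101, giving u_74 = 74/101.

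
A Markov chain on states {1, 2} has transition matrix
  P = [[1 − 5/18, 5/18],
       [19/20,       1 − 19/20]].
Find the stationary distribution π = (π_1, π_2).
π_1 = 171/221, π_2 = 50/221

Solve πP = π with π_1 + π_2 = 1. From πP = π: π_1 · (1 − 5/18) + π_2 · 19/20 = π_1 ⇒ π_2 · 19/20 = π_1 · 5/18 ⇒ π_2/π_1 = (5/18)/(19/20) = 50/171. Together with π_1 + π_2 = 1:
  π_1 = (19/20)/(5/18 + 19/20) = (19/20)/(221/180) = 171/221,
  π_2 = (5/18)/(5/18 + 19/20) = (5/18)/(221/180) = 50/221.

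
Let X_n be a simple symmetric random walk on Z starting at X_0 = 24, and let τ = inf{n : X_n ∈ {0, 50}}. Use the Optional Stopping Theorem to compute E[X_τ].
E[X_τ] = 24

X_n is a martingale and τ is a bounded-mean stopping time (indeed τ is finite a.s. with bounded expectation since the walk is in a bounded region). By the OST, E[X_τ] = E[X_0] = 24. Equivalently: E[X_τ] = 50 · P(hit 50 first) + 0 · P(hit 0 first) = 50 · (24/50) = 24.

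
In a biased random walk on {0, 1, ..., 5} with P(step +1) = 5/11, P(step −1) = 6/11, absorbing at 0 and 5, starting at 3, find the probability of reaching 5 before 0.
P(hit 5 before 0) = (1 − (6/5)^3) / (1 − (6/5)^5) = 2275/4651

Let u_k denote P(reach 5 before 0 | start at k). Boundary: u_0 = 0, u_5 = 1. Recurrence: u_k = 5/11·u_{k+1} + 6/11·u_{k-1} for 1 ≤ k ≤ 4. Try u_k = A + B·r^k with r = q/p = (6/11)/(5/11) = 6/5. Substitution satisfies the recurrence; boundary conditions give:
  u_k = (1 − r^k) / (1 − r^N) = (1 − (6/5)^3) / (1 − (6/5)^5) = 2275/4651.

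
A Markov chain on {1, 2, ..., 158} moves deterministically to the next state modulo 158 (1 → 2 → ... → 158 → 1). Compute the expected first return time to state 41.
E[T_41 | X_0 = 41] = 158

The chain cycles deterministically, so starting at state 41 it returns in exactly 158 steps. Equivalently, the stationary distribution is uniform π_j = 1/158 for every state j, so by Kac's formula E[T_41] = 1/π_41 = 158.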